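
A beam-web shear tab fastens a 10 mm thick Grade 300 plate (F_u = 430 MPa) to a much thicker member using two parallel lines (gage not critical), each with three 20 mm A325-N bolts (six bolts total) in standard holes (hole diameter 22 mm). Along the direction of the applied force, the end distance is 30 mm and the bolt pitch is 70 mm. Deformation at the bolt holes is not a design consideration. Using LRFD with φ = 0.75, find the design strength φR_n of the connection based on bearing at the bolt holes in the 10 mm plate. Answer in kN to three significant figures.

Per bolt r_n = 1.5 l_c t F_u ≤ 3.0 d t F_u; upper limit = 3.0 × 20 × 10 × 430 / 1000 = 258 kN.
Edge bolt: l_c = 30 − 22/2 = 19 mm → 1.5 × 19 × 10 × 430 / 1000 = 122.5 → r_n = 122.5 kN.
Interior bolts: l_c = 70 − 22 = 48 mm → 1.5 × 48 × 10 × 430 / 1000 = 309.6 → r_n = 258 kN.
R_n = 2 × 122.5 + 4 × 258 = 1277 kN.
Design strength φR_n = 0.75 × 1277 = 958 kN.

958 kN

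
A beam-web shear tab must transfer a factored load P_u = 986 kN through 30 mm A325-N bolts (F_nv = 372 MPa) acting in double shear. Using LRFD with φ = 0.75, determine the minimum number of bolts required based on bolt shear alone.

A_b = π·30²/4 = 706.9 mm².
Per-bolt design strength φR_n = 0.75 × 372 × 706.9 × 2 / 1000 = 394.4 kN.
n ≥ 986 / 394.4 = 2.5 → use 3 bolts.

3 bolts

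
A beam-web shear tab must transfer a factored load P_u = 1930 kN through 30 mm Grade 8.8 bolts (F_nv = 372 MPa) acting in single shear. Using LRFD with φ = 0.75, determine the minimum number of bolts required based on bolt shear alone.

10 bolts

A_b = π·30²/4 = 706.9 mm².
Per-bolt design strength φR_n = 0.75 × 372 × 706.9 × 1 / 1000 = 197.2 kN.
n ≥ 1930 / 197.2 = 9.786 → use 10 bolts.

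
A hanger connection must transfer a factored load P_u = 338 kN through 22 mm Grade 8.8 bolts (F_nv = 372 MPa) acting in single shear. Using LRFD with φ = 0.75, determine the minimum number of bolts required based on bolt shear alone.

A_b = π·22²/4 = 380.1 mm².
Per-bolt design strength φR_n = 0.75 × 372 × 380.1 × 1 / 1000 = 106.1 kN.
n ≥ 338 / 106.1 = 3.187 → use 4 bolts.

4 bolts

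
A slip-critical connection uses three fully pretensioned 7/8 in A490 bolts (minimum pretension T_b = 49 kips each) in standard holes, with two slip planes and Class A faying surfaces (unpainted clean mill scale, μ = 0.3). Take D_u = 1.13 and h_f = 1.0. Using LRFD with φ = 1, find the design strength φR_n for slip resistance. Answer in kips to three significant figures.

R_n = μ · D_u · h_f · T_b · n_s · n_b = 0.3 × 1.13 × 1.0 × 49 × 2 × 3 = 99.67 kips.
Design strength φR_n = 1 × 99.67 = 99.7 kips.

99.7 kips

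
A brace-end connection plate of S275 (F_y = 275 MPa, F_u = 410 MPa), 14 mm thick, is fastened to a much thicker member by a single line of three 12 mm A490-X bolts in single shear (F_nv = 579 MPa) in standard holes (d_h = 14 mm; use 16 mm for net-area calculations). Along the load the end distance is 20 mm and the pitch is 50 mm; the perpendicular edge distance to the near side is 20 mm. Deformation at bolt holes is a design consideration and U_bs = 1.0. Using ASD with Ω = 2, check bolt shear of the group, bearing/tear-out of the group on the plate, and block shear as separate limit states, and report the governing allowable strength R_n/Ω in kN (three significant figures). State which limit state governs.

98.2 kN (bolt shear governs)

Bolt shear: A_b = π·12²/4 = 113.1 mm²; R_n = 579 × 113.1 × 3 × 1 / 1000 = 196.5 kN → 196.5 / 2 = 98.2 kN.
Bearing: edge l_c = 13, r_n = 89.54 kN; interior l_c = 36, r_n = 165.3 kN; R_n = 89.54 + 2·165.3 = 420.2 kN → 210 kN.
Block shear: A_gv = 1680, A_nv = 1120, A_nt = 168 mm²; R_n = min(0.6F_uA_nv, 0.6F_yA_gv) + U_bs·F_u·A_nt = 344.4 kN → 172 kN.
Bolt shear governs: 98.2 kN.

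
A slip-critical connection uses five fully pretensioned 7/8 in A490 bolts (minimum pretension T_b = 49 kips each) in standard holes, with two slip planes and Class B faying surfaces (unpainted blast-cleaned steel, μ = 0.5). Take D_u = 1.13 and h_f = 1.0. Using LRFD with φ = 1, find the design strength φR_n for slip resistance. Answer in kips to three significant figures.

R_n = μ · D_u · h_f · T_b · n_s · n_b = 0.5 × 1.13 × 1.0 × 49 × 2 × 5 = 276.8 kips.
Design strength φR_n = 1 × 276.8 = 277 kips.

277 kips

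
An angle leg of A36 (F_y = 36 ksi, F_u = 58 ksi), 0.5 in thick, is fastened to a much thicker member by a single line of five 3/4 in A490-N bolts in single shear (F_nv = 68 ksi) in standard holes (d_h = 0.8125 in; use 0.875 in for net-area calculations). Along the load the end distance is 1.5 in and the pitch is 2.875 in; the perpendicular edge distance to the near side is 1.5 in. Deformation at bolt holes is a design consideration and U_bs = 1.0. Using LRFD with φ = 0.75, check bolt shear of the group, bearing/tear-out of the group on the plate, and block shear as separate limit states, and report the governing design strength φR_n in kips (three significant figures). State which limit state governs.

113 kips (bolt shear governs)

Bolt shear: A_b = π·0.75²/4 = 0.4418 in²; R_n = 68 × 0.4418 × 5 × 1 = 150.2 kips → 0.75 × 150.2 = 113 kips.
Bearing: edge l_c = 1.094, r_n = 38.06 kips; interior l_c = 2.062, r_n = 52.2 kips; R_n = 38.06 + 4·52.2 = 246.9 kips → 185 kips.
Block shear: A_gv = 6.5, A_nv = 4.531, A_nt = 0.5312 in²; R_n = min(0.6F_uA_nv, 0.6F_yA_gv) + U_bs·F_u·A_nt = 171.2 kips → 128 kips.
Bolt shear governs: 113 kips.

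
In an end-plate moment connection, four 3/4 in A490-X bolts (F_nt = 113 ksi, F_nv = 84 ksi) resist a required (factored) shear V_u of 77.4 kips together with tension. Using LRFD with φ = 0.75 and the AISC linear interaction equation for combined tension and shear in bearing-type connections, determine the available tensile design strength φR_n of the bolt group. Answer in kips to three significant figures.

90.6 kips

A_b = π·0.75²/4 = 0.4418 in²; f_rv = 77.4 / (4 × 0.4418) = 43.8 ksi.
F'_nt = 1.3 F_nt − (F_nt / φF_nv) f_rv = 1.3·113 − (113/(0.75·84))·43.8 = 68.34 ksi, capped at F_nt → F'_nt = 68.34 ksi.
R_n = F'_nt · A_b · n = 68.34 × 0.4418 × 4 = 120.8 kips.
Design strength φR_n = 0.75 × 120.8 = 90.6 kips.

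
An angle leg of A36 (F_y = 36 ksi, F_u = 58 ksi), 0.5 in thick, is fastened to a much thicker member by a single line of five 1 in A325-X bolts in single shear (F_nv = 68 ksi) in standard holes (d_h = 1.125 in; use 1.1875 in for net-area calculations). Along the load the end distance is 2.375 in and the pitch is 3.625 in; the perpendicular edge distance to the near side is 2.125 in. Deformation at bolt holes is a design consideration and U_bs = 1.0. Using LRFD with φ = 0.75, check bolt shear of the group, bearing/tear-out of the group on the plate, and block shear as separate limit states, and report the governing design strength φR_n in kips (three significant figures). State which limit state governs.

Bolt shear: A_b = π·1²/4 = 0.7854 in²; R_n = 68 × 0.7854 × 5 × 1 = 267 kips → 0.75 × 267 = 200 kips.
Bearing: edge l_c = 1.812, r_n = 63.07 kips; interior l_c = 2.5, r_n = 69.6 kips; R_n = 63.07 + 4·69.6 = 341.5 kips → 256 kips.
Block shear: A_gv = 8.438, A_nv = 5.766, A_nt = 0.7656 in²; R_n = min(0.6F_uA_nv, 0.6F_yA_gv) + U_bs·F_u·A_nt = 226.7 kips → 170 kips.
Block shear governs: 170 kips.

170 kips (block shear governs)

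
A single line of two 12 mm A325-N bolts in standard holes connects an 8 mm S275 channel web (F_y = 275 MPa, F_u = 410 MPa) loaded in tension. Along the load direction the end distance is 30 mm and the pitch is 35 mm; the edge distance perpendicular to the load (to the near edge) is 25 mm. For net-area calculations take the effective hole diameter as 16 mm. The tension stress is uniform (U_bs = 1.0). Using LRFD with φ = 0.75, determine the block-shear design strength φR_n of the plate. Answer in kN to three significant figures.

102 kN

Shear plane L_v = 30 + 1·35 = 65 mm; A_gv = 65 × 8 = 520 mm².
A_nv = (65 − 1.5·16) × 8 = 328 mm².
A_nt = (25 − 0.5·16) × 8 = 136 mm².
0.6 F_u A_nv = 80.69 kN; 0.6 F_y A_gv = 85.8 kN → shear rupture governs the shear term.
R_n = 80.69 + 1.0 × 410 × 136 / 1000 = 136.4 kN.
Design strength φR_n = 0.75 × 136.4 = 102 kN.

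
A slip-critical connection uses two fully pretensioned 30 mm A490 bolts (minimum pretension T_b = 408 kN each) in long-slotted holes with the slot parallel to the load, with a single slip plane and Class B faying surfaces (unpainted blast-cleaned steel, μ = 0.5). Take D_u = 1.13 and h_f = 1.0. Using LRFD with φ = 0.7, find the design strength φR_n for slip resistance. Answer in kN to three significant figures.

R_n = μ · D_u · h_f · T_b · n_s · n_b = 0.5 × 1.13 × 1.0 × 408 × 1 × 2 = 461 kN.
Design strength φR_n = 0.7 × 461 = 323 kN.

323 kN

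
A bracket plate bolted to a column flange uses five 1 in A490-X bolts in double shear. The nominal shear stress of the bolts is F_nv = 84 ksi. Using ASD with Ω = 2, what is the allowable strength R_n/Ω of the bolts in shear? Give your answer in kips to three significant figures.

A_b = π × 1² / 4 = 0.7854 in².
R_n = F_nv · A_b · n · n_s = 84 × 0.7854 × 5 × 2 = 659.7 kips.
Allowable strength R_n/Ω = 659.7 / 2 = 330 kips.

330 kips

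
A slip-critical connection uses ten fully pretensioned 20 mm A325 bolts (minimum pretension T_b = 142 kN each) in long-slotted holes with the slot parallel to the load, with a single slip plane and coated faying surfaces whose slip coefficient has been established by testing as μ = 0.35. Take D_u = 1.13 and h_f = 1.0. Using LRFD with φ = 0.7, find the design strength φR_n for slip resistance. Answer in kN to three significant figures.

R_n = μ · D_u · h_f · T_b · n_s · n_b = 0.35 × 1.13 × 1.0 × 142 × 1 × 10 = 561.6 kN.
Design strength φR_n = 0.7 × 561.6 = 393 kN.

393 kN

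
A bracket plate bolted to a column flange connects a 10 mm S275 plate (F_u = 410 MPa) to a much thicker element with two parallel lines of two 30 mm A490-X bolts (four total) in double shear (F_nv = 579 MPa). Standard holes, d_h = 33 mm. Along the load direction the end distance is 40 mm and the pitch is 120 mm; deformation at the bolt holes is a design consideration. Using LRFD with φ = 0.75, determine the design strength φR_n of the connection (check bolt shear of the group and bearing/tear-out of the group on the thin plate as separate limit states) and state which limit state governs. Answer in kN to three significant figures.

616 kN (bearing governs)

Bolt shear: A_b = π·30²/4 = 706.9 mm²; R_n = 579 × 706.9 × 4 × 2 / 1000 = 3274 kN → 0.75 × 3274 = 2460 kN.
Bearing (1.2 l_c t F_u ≤ 2.4 d t F_u): upper limit = 2.4·30·10·410 / 1000 = 295.2 kN.
  Edge l_c = 40 − 33/2 = 23.5 → r_n = 115.6 kN; interior l_c = 120 − 33 = 87 → r_n = 295.2 kN.
  R_n,bearing = 2·115.6 + 2·295.2 = 821.6 kN → 0.75 × 821.6 = 616 kN.
Bearing governs: 616 kN.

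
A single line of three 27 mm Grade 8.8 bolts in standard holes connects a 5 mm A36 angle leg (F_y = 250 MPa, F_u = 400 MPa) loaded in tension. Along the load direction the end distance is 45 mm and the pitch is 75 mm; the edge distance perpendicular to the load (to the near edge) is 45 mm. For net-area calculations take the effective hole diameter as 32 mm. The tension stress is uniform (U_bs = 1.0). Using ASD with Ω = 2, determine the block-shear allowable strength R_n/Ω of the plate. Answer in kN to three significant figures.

Shear plane L_v = 45 + 2·75 = 195 mm; A_gv = 195 × 5 = 975 mm².
A_nv = (195 − 2.5·32) × 5 = 575 mm².
A_nt = (45 − 0.5·32) × 5 = 145 mm².
0.6 F_u A_nv = 138 kN; 0.6 F_y A_gv = 146.2 kN → shear rupture governs the shear term.
R_n = 138 + 1.0 × 400 × 145 / 1000 = 196 kN.
Allowable strength R_n/Ω = 196 / 2 = 98 kN.

98 kN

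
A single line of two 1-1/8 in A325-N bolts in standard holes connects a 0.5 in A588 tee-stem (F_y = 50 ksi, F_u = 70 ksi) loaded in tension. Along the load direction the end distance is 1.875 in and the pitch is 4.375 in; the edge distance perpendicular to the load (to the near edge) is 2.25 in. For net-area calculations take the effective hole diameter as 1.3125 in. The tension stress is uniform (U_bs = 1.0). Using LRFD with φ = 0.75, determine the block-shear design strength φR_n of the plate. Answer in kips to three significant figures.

109 kips

Shear plane L_v = 1.875 + 1·4.375 = 6.25 in; A_gv = 6.25 × 0.5 = 3.125 in².
A_nv = (6.25 − 1.5·1.3125) × 0.5 = 2.141 in².
A_nt = (2.25 − 0.5·1.3125) × 0.5 = 0.7969 in².
0.6 F_u A_nv = 89.91 kips; 0.6 F_y A_gv = 93.75 kips → shear rupture governs the shear term.
R_n = 89.91 + 1.0 × 70 × 0.7969 = 145.7 kips.
Design strength φR_n = 0.75 × 145.7 = 109 kips.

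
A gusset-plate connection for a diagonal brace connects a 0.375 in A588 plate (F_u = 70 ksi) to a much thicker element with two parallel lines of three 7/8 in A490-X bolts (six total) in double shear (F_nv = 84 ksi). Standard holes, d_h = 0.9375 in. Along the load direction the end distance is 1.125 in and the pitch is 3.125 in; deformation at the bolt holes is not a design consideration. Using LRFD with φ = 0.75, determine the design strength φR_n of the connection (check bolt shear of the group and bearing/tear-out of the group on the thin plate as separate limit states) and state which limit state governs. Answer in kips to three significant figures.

245 kips (bearing governs)

Bolt shear: A_b = π·0.875²/4 = 0.6013 in²; R_n = 84 × 0.6013 × 6 × 2 = 606.1 kips → 0.75 × 606.1 = 455 kips.
Bearing (1.5 l_c t F_u ≤ 3.0 d t F_u): upper limit = 3.0·0.875·0.375·70 = 68.91 kips.
  Edge l_c = 1.125 − 0.9375/2 = 0.6562 → r_n = 25.84 kips; interior l_c = 3.125 − 0.9375 = 2.188 → r_n = 68.91 kips.
  R_n,bearing = 2·25.84 + 4·68.91 = 327.3 kips → 0.75 × 327.3 = 245 kips.
Bearing governs: 245 kips.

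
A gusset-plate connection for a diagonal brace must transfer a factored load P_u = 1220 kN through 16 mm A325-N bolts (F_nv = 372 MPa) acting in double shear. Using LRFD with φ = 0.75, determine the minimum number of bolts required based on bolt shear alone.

11 bolts

A_b = π·16²/4 = 201.1 mm².
Per-bolt design strength φR_n = 0.75 × 372 × 201.1 × 2 / 1000 = 112.2 kN.
n ≥ 1220 / 112.2 = 10.87 → use 11 bolts.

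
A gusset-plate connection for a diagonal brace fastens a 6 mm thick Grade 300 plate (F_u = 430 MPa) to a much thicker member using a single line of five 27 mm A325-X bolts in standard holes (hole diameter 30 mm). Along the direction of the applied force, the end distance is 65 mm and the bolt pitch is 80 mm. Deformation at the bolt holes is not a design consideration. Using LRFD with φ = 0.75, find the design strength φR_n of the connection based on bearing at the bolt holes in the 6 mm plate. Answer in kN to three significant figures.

Per bolt r_n = 1.5 l_c t F_u ≤ 3.0 d t F_u; upper limit = 3.0 × 27 × 6 × 430 / 1000 = 209 kN.
Edge bolt: l_c = 65 − 30/2 = 50 mm → 1.5 × 50 × 6 × 430 / 1000 = 193.5 → r_n = 193.5 kN.
Interior bolts: l_c = 80 − 30 = 50 mm → 1.5 × 50 × 6 × 430 / 1000 = 193.5 → r_n = 193.5 kN.
R_n = 1 × 193.5 + 4 × 193.5 = 967.5 kN.
Design strength φR_n = 0.75 × 967.5 = 726 kN.

726 kN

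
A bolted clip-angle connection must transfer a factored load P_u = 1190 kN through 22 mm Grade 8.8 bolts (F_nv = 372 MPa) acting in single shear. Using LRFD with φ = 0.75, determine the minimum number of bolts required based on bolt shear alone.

A_b = π·22²/4 = 380.1 mm².
Per-bolt design strength φR_n = 0.75 × 372 × 380.1 × 1 / 1000 = 106.1 kN.
n ≥ 1190 / 106.1 = 11.22 → use 12 bolts.

12 bolts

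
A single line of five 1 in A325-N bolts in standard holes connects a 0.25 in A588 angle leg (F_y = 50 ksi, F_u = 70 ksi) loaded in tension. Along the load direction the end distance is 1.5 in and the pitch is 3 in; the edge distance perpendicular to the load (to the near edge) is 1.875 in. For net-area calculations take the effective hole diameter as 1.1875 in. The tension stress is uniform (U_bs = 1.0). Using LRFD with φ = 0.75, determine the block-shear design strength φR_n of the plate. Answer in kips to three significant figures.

81 kips

Shear plane L_v = 1.5 + 4·3 = 13.5 in; A_gv = 13.5 × 0.25 = 3.375 in².
A_nv = (13.5 − 4.5·1.1875) × 0.25 = 2.039 in².
A_nt = (1.875 − 0.5·1.1875) × 0.25 = 0.3203 in².
0.6 F_u A_nv = 85.64 kips; 0.6 F_y A_gv = 101.2 kips → shear rupture governs the shear term.
R_n = 85.64 + 1.0 × 70 × 0.3203 = 108.1 kips.
Design strength φR_n = 0.75 × 108.1 = 81 kips.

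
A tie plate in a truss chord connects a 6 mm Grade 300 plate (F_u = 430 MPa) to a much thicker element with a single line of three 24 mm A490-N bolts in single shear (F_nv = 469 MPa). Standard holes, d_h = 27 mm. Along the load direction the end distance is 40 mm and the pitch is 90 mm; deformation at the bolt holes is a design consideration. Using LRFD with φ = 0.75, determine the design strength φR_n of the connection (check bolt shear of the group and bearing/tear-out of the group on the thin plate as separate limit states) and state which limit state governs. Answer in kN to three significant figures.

284 kN (bearing governs)

Bolt shear: A_b = π·24²/4 = 452.4 mm²; R_n = 469 × 452.4 × 3 × 1 / 1000 = 636.5 kN → 0.75 × 636.5 = 477 kN.
Bearing (1.2 l_c t F_u ≤ 2.4 d t F_u): upper limit = 2.4·24·6·430 / 1000 = 148.6 kN.
  Edge l_c = 40 − 27/2 = 26.5 → r_n = 82.04 kN; interior l_c = 90 − 27 = 63 → r_n = 148.6 kN.
  R_n,bearing = 1·82.04 + 2·148.6 = 379.3 kN → 0.75 × 379.3 = 284 kN.
Bearing governs: 284 kN.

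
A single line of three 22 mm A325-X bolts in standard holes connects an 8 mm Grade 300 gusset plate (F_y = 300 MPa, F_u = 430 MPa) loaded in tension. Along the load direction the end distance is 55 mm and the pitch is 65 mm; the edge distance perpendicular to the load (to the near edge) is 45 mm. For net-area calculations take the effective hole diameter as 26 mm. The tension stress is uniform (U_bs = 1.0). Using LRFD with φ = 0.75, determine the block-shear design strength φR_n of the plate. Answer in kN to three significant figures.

268 kN

Shear plane L_v = 55 + 2·65 = 185 mm; A_gv = 185 × 8 = 1480 mm².
A_nv = (185 − 2.5·26) × 8 = 960 mm².
A_nt = (45 − 0.5·26) × 8 = 256 mm².
0.6 F_u A_nv = 247.7 kN; 0.6 F_y A_gv = 266.4 kN → shear rupture governs the shear term.
R_n = 247.7 + 1.0 × 430 × 256 / 1000 = 357.8 kN.
Design strength φR_n = 0.75 × 357.8 = 268 kN.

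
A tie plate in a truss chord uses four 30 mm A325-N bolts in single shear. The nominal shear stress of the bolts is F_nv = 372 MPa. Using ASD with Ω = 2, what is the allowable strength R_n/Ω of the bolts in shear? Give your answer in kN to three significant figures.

A_b = π × 30² / 4 = 706.9 mm².
R_n = F_nv · A_b · n · n_s = 372 × 706.9 × 4 × 1 / 1000 = 1052 kN.
Allowable strength R_n/Ω = 1052 / 2 = 526 kN.

526 kN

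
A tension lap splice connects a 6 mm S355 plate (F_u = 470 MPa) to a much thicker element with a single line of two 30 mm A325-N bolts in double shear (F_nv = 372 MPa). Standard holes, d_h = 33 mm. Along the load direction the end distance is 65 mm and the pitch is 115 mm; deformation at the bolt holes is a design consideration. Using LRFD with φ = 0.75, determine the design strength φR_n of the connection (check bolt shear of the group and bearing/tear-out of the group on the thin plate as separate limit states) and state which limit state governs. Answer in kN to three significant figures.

275 kN (bearing governs)

Bolt shear: A_b = π·30²/4 = 706.9 mm²; R_n = 372 × 706.9 × 2 × 2 / 1000 = 1052 kN → 0.75 × 1052 = 789 kN.
Bearing (1.2 l_c t F_u ≤ 2.4 d t F_u): upper limit = 2.4·30·6·470 / 1000 = 203 kN.
  Edge l_c = 65 − 33/2 = 48.5 → r_n = 164.1 kN; interior l_c = 115 − 33 = 82 → r_n = 203 kN.
  R_n,bearing = 1·164.1 + 1·203 = 367.2 kN → 0.75 × 367.2 = 275 kN.
Bearing governs: 275 kN.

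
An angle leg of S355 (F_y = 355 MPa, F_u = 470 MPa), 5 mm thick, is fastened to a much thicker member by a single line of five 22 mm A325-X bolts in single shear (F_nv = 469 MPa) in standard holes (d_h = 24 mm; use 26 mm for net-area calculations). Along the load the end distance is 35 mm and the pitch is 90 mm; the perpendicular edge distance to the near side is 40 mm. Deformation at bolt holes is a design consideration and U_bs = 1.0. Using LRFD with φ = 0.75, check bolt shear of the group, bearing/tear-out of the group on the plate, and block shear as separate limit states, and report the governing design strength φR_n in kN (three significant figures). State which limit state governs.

Bolt shear: A_b = π·22²/4 = 380.1 mm²; R_n = 469 × 380.1 × 5 × 1 / 1000 = 891.4 kN → 0.75 × 891.4 = 669 kN.
Bearing: edge l_c = 23, r_n = 64.86 kN; interior l_c = 66, r_n = 124.1 kN; R_n = 64.86 + 4·124.1 = 561.2 kN → 421 kN.
Block shear: A_gv = 1975, A_nv = 1390, A_nt = 135 mm²; R_n = min(0.6F_uA_nv, 0.6F_yA_gv) + U_bs·F_u·A_nt = 455.4 kN → 342 kN.
Block shear governs: 342 kN.

342 kN (block shear governs)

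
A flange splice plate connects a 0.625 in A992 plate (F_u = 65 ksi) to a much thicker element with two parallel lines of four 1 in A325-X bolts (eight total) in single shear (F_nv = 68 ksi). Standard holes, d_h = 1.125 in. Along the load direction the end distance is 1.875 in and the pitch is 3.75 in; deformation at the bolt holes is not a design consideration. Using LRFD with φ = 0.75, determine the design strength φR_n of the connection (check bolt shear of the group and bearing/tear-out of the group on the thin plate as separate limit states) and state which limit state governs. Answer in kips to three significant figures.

320 kips (bolt shear governs)

Bolt shear: A_b = π·1²/4 = 0.7854 in²; R_n = 68 × 0.7854 × 8 × 1 = 427.3 kips → 0.75 × 427.3 = 320 kips.
Bearing (1.5 l_c t F_u ≤ 3.0 d t F_u): upper limit = 3.0·1·0.625·65 = 121.9 kips.
  Edge l_c = 1.875 − 1.125/2 = 1.312 → r_n = 79.98 kips; interior l_c = 3.75 − 1.125 = 2.625 → r_n = 121.9 kips.
  R_n,bearing = 2·79.98 + 6·121.9 = 891.2 kips → 0.75 × 891.2 = 668 kips.
Bolt shear governs: 320 kips.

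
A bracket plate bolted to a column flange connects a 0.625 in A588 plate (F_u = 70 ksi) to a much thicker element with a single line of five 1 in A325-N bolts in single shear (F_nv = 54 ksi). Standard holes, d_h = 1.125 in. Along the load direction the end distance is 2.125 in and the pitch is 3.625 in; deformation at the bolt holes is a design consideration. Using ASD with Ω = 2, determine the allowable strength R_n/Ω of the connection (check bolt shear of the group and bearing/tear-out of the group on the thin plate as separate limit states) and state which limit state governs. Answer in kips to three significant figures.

106 kips (bolt shear governs)

Bolt shear: A_b = π·1²/4 = 0.7854 in²; R_n = 54 × 0.7854 × 5 × 1 = 212.1 kips → 212.1 / 2 = 106 kips.
Bearing (1.2 l_c t F_u ≤ 2.4 d t F_u): upper limit = 2.4·1·0.625·70 = 105 kips.
  Edge l_c = 2.125 − 1.125/2 = 1.562 → r_n = 82.03 kips; interior l_c = 3.625 − 1.125 = 2.5 → r_n = 105 kips.
  R_n,bearing = 1·82.03 + 4·105 = 502 kips → 502 / 2 = 251 kips.
Bolt shear governs: 106 kips.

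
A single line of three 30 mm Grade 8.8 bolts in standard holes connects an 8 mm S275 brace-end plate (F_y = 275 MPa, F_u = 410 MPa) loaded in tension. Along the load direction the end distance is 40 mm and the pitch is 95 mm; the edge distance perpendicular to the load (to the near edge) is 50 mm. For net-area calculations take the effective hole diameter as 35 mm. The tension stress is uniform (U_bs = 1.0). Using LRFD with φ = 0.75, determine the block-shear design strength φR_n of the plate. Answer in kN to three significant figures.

290 kN

Shear plane L_v = 40 + 2·95 = 230 mm; A_gv = 230 × 8 = 1840 mm².
A_nv = (230 − 2.5·35) × 8 = 1140 mm².
A_nt = (50 − 0.5·35) × 8 = 260 mm².
0.6 F_u A_nv = 280.4 kN; 0.6 F_y A_gv = 303.6 kN → shear rupture governs the shear term.
R_n = 280.4 + 1.0 × 410 × 260 / 1000 = 387 kN.
Design strength φR_n = 0.75 × 387 = 290 kN.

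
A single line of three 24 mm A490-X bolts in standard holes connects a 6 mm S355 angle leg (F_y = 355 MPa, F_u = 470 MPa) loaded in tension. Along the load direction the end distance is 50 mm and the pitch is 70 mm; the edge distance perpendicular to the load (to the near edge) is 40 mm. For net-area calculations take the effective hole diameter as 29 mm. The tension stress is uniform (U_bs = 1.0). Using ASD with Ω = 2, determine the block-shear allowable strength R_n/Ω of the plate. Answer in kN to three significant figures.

Shear plane L_v = 50 + 2·70 = 190 mm; A_gv = 190 × 6 = 1140 mm².
A_nv = (190 − 2.5·29) × 6 = 705 mm².
A_nt = (40 − 0.5·29) × 6 = 153 mm².
0.6 F_u A_nv = 198.8 kN; 0.6 F_y A_gv = 242.8 kN → shear rupture governs the shear term.
R_n = 198.8 + 1.0 × 470 × 153 / 1000 = 270.7 kN.
Allowable strength R_n/Ω = 270.7 / 2 = 135 kN.

135 kN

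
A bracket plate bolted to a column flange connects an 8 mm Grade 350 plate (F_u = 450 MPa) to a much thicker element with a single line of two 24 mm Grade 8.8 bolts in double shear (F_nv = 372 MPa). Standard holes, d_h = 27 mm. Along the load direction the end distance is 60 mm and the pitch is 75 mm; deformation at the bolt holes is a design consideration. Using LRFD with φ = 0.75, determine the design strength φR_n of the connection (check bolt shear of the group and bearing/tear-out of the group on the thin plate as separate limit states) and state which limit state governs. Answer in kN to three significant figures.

306 kN (bearing governs)

Bolt shear: A_b = π·24²/4 = 452.4 mm²; R_n = 372 × 452.4 × 2 × 2 / 1000 = 673.2 kN → 0.75 × 673.2 = 505 kN.
Bearing (1.2 l_c t F_u ≤ 2.4 d t F_u): upper limit = 2.4·24·8·450 / 1000 = 207.4 kN.
  Edge l_c = 60 − 27/2 = 46.5 → r_n = 200.9 kN; interior l_c = 75 − 27 = 48 → r_n = 207.4 kN.
  R_n,bearing = 1·200.9 + 1·207.4 = 408.2 kN → 0.75 × 408.2 = 306 kN.
Bearing governs: 306 kN.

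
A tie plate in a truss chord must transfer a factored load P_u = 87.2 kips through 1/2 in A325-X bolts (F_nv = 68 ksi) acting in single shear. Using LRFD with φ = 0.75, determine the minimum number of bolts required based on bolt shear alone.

9 bolts

A_b = π·0.5²/4 = 0.1963 in².
Per-bolt design strength φR_n = 0.75 × 68 × 0.1963 × 1 = 10.01 kips.
n ≥ 87.2 / 10.01 = 8.708 → use 9 bolts.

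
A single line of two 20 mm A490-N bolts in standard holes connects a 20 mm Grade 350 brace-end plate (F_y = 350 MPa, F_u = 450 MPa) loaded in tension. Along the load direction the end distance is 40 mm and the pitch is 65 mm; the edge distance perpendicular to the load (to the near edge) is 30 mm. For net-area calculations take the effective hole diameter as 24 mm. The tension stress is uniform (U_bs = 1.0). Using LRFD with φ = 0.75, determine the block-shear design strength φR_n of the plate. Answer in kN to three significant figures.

Shear plane L_v = 40 + 1·65 = 105 mm; A_gv = 105 × 20 = 2100 mm².
A_nv = (105 − 1.5·24) × 20 = 1380 mm².
A_nt = (30 − 0.5·24) × 20 = 360 mm².
0.6 F_u A_nv = 372.6 kN; 0.6 F_y A_gv = 441 kN → shear rupture governs the shear term.
R_n = 372.6 + 1.0 × 450 × 360 / 1000 = 534.6 kN.
Design strength φR_n = 0.75 × 534.6 = 401 kN.

401 kN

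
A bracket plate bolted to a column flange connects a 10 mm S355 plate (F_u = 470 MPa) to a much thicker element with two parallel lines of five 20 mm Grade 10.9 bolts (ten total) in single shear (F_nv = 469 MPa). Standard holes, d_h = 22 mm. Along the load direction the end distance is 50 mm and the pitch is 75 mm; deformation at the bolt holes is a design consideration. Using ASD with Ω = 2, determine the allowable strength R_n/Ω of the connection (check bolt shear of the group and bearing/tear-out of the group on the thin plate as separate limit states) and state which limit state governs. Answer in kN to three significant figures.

Bolt shear: A_b = π·20²/4 = 314.2 mm²; R_n = 469 × 314.2 × 10 × 1 / 1000 = 1473 kN → 1473 / 2 = 737 kN.
Bearing (1.2 l_c t F_u ≤ 2.4 d t F_u): upper limit = 2.4·20·10·470 / 1000 = 225.6 kN.
  Edge l_c = 50 − 22/2 = 39 → r_n = 220 kN; interior l_c = 75 − 22 = 53 → r_n = 225.6 kN.
  R_n,bearing = 2·220 + 8·225.6 = 2245 kN → 2245 / 2 = 1120 kN.
Bolt shear governs: 737 kN.

737 kN (bolt shear governs)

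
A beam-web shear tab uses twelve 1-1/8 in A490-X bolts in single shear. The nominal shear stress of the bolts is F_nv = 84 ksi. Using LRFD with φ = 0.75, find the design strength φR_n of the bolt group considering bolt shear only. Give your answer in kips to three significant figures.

751 kips

A_b = π × 1.125² / 4 = 0.994 in².
R_n = F_nv · A_b · n · n_s = 84 × 0.994 × 12 × 1 = 1002 kips.
Design strength φR_n = 0.75 × 1002 = 751 kips.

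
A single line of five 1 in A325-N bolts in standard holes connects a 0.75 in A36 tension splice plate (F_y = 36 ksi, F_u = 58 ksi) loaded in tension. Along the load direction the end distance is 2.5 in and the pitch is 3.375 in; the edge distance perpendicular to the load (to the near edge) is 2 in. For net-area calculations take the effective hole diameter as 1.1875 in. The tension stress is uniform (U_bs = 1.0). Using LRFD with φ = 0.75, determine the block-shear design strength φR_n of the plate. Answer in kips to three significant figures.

240 kips

Shear plane L_v = 2.5 + 4·3.375 = 16 in; A_gv = 16 × 0.75 = 12 in².
A_nv = (16 − 4.5·1.1875) × 0.75 = 7.992 in².
A_nt = (2 − 0.5·1.1875) × 0.75 = 1.055 in².
0.6 F_u A_nv = 278.1 kips; 0.6 F_y A_gv = 259.2 kips → shear yielding governs the shear term.
R_n = 259.2 + 1.0 × 58 × 1.055 = 320.4 kips.
Design strength φR_n = 0.75 × 320.4 = 240 kips.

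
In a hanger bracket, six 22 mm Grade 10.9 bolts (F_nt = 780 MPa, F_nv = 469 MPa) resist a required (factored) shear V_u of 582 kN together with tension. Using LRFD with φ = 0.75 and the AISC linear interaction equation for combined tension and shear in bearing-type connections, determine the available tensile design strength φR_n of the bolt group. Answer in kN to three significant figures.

767 kN

A_b = π·22²/4 = 380.1 mm²; f_rv = 582 × 1000 / (6 × 380.1) = 255.2 MPa.
F'_nt = 1.3 F_nt − (F_nt / φF_nv) f_rv = 1.3·780 − (780/(0.75·469))·255.2 = 448.2 MPa, capped at F_nt → F'_nt = 448.2 MPa.
R_n = F'_nt · A_b · n = 448.2 × 380.1 × 6 / 1000 = 1022 kN.
Design strength φR_n = 0.75 × 1022 = 767 kN.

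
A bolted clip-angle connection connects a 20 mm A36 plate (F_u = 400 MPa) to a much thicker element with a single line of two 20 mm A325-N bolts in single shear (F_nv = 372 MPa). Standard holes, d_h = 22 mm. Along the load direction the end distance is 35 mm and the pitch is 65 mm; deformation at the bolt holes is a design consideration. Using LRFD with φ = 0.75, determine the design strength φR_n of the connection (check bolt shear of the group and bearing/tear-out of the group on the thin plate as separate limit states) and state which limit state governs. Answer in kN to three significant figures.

Bolt shear: A_b = π·20²/4 = 314.2 mm²; R_n = 372 × 314.2 × 2 × 1 / 1000 = 233.7 kN → 0.75 × 233.7 = 175 kN.
Bearing (1.2 l_c t F_u ≤ 2.4 d t F_u): upper limit = 2.4·20·20·400 / 1000 = 384 kN.
  Edge l_c = 35 − 22/2 = 24 → r_n = 230.4 kN; interior l_c = 65 − 22 = 43 → r_n = 384 kN.
  R_n,bearing = 1·230.4 + 1·384 = 614.4 kN → 0.75 × 614.4 = 461 kN.
Bolt shear governs: 175 kN.

175 kN (bolt shear governs)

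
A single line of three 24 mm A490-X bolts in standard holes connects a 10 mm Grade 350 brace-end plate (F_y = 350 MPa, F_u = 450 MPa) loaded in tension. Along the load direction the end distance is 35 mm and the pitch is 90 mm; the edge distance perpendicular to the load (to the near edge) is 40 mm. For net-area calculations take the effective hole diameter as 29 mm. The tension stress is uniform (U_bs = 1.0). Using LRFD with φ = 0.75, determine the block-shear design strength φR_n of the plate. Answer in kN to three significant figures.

375 kN

Shear plane L_v = 35 + 2·90 = 215 mm; A_gv = 215 × 10 = 2150 mm².
A_nv = (215 − 2.5·29) × 10 = 1425 mm².
A_nt = (40 − 0.5·29) × 10 = 255 mm².
0.6 F_u A_nv = 384.8 kN; 0.6 F_y A_gv = 451.5 kN → shear rupture governs the shear term.
R_n = 384.8 + 1.0 × 450 × 255 / 1000 = 499.5 kN.
Design strength φR_n = 0.75 × 499.5 = 375 kN.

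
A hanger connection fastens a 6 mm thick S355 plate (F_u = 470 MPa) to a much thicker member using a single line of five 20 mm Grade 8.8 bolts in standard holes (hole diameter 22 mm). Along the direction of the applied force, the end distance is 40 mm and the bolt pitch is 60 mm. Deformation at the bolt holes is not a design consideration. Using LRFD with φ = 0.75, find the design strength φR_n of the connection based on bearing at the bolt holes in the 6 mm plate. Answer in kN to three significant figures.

Per bolt r_n = 1.5 l_c t F_u ≤ 3.0 d t F_u; upper limit = 3.0 × 20 × 6 × 470 / 1000 = 169.2 kN.
Edge bolt: l_c = 40 − 22/2 = 29 mm → 1.5 × 29 × 6 × 470 / 1000 = 122.7 → r_n = 122.7 kN.
Interior bolts: l_c = 60 − 22 = 38 mm → 1.5 × 38 × 6 × 470 / 1000 = 160.7 → r_n = 160.7 kN.
R_n = 1 × 122.7 + 4 × 160.7 = 765.6 kN.
Design strength φR_n = 0.75 × 765.6 = 574 kN.

574 kN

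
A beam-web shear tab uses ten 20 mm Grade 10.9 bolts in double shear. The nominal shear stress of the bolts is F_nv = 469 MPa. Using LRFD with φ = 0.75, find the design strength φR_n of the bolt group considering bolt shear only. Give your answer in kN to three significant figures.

2210 kN

A_b = π × 20² / 4 = 314.2 mm².
R_n = F_nv · A_b · n · n_s = 469 × 314.2 × 10 × 2 / 1000 = 2947 kN.
Design strength φR_n = 0.75 × 2947 = 2210 kN.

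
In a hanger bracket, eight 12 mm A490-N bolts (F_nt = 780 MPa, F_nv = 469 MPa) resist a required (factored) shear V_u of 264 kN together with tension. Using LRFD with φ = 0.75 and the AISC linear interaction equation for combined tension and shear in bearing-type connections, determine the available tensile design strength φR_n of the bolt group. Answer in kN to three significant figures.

249 kN

A_b = π·12²/4 = 113.1 mm²; f_rv = 264 × 1000 / (8 × 113.1) = 291.8 MPa.
F'_nt = 1.3 F_nt − (F_nt / φF_nv) f_rv = 1.3·780 − (780/(0.75·469))·291.8 = 367 MPa, capped at F_nt → F'_nt = 367 MPa.
R_n = F'_nt · A_b · n = 367 × 113.1 × 8 / 1000 = 332 kN.
Design strength φR_n = 0.75 × 332 = 249 kN.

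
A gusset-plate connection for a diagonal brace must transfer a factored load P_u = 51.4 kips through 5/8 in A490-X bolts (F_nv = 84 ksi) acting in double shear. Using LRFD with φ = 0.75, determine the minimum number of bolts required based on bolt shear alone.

2 bolts

A_b = π·0.625²/4 = 0.3068 in².
Per-bolt design strength φR_n = 0.75 × 84 × 0.3068 × 2 = 38.66 kips.
n ≥ 51.4 / 38.66 = 1.33 → use 2 bolts.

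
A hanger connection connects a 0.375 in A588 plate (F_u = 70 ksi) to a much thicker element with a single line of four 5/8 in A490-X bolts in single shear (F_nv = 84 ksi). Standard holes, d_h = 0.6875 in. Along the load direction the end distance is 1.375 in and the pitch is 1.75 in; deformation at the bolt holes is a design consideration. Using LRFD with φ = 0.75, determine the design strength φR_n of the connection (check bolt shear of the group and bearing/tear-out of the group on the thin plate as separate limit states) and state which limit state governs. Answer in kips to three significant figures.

Bolt shear: A_b = π·0.625²/4 = 0.3068 in²; R_n = 84 × 0.3068 × 4 × 1 = 103.1 kips → 0.75 × 103.1 = 77.3 kips.
Bearing (1.2 l_c t F_u ≤ 2.4 d t F_u): upper limit = 2.4·0.625·0.375·70 = 39.38 kips.
  Edge l_c = 1.375 − 0.6875/2 = 1.031 → r_n = 32.48 kips; interior l_c = 1.75 − 0.6875 = 1.062 → r_n = 33.47 kips.
  R_n,bearing = 1·32.48 + 3·33.47 = 132.9 kips → 0.75 × 132.9 = 99.7 kips.
Bolt shear governs: 77.3 kips.

77.3 kips (bolt shear governs)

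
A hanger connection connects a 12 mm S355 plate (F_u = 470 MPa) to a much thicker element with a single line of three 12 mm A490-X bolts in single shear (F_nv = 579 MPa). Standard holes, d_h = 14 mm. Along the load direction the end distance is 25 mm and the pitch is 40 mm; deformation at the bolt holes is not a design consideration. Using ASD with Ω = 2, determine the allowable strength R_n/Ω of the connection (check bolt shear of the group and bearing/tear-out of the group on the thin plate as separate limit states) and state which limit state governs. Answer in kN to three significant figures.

Bolt shear: A_b = π·12²/4 = 113.1 mm²; R_n = 579 × 113.1 × 3 × 1 / 1000 = 196.5 kN → 196.5 / 2 = 98.2 kN.
Bearing (1.5 l_c t F_u ≤ 3.0 d t F_u): upper limit = 3.0·12·12·470 / 1000 = 203 kN.
  Edge l_c = 25 − 14/2 = 18 → r_n = 152.3 kN; interior l_c = 40 − 14 = 26 → r_n = 203 kN.
  R_n,bearing = 1·152.3 + 2·203 = 558.4 kN → 558.4 / 2 = 279 kN.
Bolt shear governs: 98.2 kN.

98.2 kN (bolt shear governs)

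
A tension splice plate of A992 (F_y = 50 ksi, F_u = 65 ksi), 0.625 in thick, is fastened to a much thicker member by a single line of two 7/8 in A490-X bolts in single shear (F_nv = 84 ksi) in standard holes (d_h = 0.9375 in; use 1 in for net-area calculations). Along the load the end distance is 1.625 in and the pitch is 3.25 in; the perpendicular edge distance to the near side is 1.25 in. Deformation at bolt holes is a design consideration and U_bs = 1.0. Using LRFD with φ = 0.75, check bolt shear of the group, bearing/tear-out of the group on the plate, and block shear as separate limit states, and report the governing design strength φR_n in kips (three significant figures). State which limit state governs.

Bolt shear: A_b = π·0.875²/4 = 0.6013 in²; R_n = 84 × 0.6013 × 2 × 1 = 101 kips → 0.75 × 101 = 75.8 kips.
Bearing: edge l_c = 1.156, r_n = 56.37 kips; interior l_c = 2.312, r_n = 85.31 kips; R_n = 56.37 + 1·85.31 = 141.7 kips → 106 kips.
Block shear: A_gv = 3.047, A_nv = 2.109, A_nt = 0.4688 in²; R_n = min(0.6F_uA_nv, 0.6F_yA_gv) + U_bs·F_u·A_nt = 112.7 kips → 84.6 kips.
Bolt shear governs: 75.8 kips.

75.8 kips (bolt shear governs)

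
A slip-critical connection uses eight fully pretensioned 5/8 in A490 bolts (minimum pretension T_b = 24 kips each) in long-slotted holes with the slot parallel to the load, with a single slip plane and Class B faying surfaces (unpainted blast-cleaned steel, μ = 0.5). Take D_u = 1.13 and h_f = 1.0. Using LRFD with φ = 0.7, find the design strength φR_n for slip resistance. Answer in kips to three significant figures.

R_n = μ · D_u · h_f · T_b · n_s · n_b = 0.5 × 1.13 × 1.0 × 24 × 1 × 8 = 108.5 kips.
Design strength φR_n = 0.7 × 108.5 = 75.9 kips.

75.9 kips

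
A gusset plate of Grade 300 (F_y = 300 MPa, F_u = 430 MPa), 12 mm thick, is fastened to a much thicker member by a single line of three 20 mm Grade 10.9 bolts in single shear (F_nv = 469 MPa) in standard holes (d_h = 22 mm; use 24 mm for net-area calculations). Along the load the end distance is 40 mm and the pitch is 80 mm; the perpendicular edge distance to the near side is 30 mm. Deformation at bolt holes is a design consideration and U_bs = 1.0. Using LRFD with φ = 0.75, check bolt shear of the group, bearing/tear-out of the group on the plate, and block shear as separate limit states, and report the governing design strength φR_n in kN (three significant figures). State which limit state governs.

332 kN (bolt shear governs)

Bolt shear: A_b = π·20²/4 = 314.2 mm²; R_n = 469 × 314.2 × 3 × 1 / 1000 = 442 kN → 0.75 × 442 = 332 kN.
Bearing: edge l_c = 29, r_n = 179.6 kN; interior l_c = 58, r_n = 247.7 kN; R_n = 179.6 + 2·247.7 = 674.9 kN → 506 kN.
Block shear: A_gv = 2400, A_nv = 1680, A_nt = 216 mm²; R_n = min(0.6F_uA_nv, 0.6F_yA_gv) + U_bs·F_u·A_nt = 524.9 kN → 394 kN.
Bolt shear governs: 332 kN.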